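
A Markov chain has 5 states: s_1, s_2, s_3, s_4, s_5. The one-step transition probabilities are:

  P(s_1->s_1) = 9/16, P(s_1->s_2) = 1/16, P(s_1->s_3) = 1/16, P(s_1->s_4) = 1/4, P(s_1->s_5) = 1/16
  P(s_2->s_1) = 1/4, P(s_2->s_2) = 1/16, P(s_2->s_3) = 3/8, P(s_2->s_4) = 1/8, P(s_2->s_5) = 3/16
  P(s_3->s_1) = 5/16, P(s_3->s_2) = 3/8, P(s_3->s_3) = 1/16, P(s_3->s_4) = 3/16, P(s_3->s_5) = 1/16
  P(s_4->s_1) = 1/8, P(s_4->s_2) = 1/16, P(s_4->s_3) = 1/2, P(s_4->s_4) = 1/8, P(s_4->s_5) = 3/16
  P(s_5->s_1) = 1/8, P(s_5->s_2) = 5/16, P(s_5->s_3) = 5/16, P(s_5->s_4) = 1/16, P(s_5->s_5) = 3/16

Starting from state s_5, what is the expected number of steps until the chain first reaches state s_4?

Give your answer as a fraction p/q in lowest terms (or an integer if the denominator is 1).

Let h_i = expected steps to first reach s_4 from state i.
Boundary: h_s_4 = 0.
First-step equations for the other states:
  h_s_1 = 1 + 9/16*h_s_1 + 1/16*h_s_2 + 1/16*h_s_3 + 1/4*h_s_4 + 1/16*h_s_5
  h_s_2 = 1 + 1/4*h_s_1 + 1/16*h_s_2 + 3/8*h_s_3 + 1/8*h_s_4 + 3/16*h_s_5
  h_s_3 = 1 + 5/16*h_s_1 + 3/8*h_s_2 + 1/16*h_s_3 + 3/16*h_s_4 + 1/16*h_s_5
  h_s_5 = 1 + 1/8*h_s_1 + 5/16*h_s_2 + 5/16*h_s_3 + 1/16*h_s_4 + 3/16*h_s_5

Substituting h_s_4 = 0 and rearranging gives the linear system (I - Q) h = 1:
  [7/16, -1/16, -1/16, -1/16] . (h_s_1, h_s_2, h_s_3, h_s_5) = 1
  [-1/4, 15/16, -3/8, -3/16] . (h_s_1, h_s_2, h_s_3, h_s_5) = 1
  [-5/16, -3/8, 15/16, -1/16] . (h_s_1, h_s_2, h_s_3, h_s_5) = 1
  [-1/8, -5/16, -5/16, 13/16] . (h_s_1, h_s_2, h_s_3, h_s_5) = 1

Solving yields:
  h_s_1 = 2336/491
  h_s_2 = 59008/10311
  h_s_3 = 55232/10311
  h_s_5 = 3056/491

Starting state is s_5, so the expected hitting time is h_s_5 = 3056/491.

Answer: 3056/491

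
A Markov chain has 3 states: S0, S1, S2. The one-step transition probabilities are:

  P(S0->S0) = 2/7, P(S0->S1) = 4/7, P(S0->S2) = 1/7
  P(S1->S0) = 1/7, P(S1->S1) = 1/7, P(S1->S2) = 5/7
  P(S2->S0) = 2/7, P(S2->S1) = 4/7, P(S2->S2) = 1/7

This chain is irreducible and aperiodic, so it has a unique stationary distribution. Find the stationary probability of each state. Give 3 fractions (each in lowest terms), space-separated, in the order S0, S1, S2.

Answer: 8/35 2/5 13/35

Derivation:
The stationary distribution satisfies pi = pi * P, i.e.:
  pi_S0 = 2/7*pi_S0 + 1/7*pi_S1 + 2/7*pi_S2
  pi_S1 = 4/7*pi_S0 + 1/7*pi_S1 + 4/7*pi_S2
  pi_S2 = 1/7*pi_S0 + 5/7*pi_S1 + 1/7*pi_S2
with normalization: pi_S0 + pi_S1 + pi_S2 = 1.

Using the first 2 balance equations plus normalization, the linear system A*pi = b is:
  [-5/7, 1/7, 2/7] . pi = 0
  [4/7, -6/7, 4/7] . pi = 0
  [1, 1, 1] . pi = 1

Solving yields:
  pi_S0 = 8/35
  pi_S1 = 2/5
  pi_S2 = 13/35

Verification (pi * P):
  8/35*2/7 + 2/5*1/7 + 13/35*2/7 = 8/35 = pi_S0  (ok)
  8/35*4/7 + 2/5*1/7 + 13/35*4/7 = 2/5 = pi_S1  (ok)
  8/35*1/7 + 2/5*5/7 + 13/35*1/7 = 13/35 = pi_S2  (ok)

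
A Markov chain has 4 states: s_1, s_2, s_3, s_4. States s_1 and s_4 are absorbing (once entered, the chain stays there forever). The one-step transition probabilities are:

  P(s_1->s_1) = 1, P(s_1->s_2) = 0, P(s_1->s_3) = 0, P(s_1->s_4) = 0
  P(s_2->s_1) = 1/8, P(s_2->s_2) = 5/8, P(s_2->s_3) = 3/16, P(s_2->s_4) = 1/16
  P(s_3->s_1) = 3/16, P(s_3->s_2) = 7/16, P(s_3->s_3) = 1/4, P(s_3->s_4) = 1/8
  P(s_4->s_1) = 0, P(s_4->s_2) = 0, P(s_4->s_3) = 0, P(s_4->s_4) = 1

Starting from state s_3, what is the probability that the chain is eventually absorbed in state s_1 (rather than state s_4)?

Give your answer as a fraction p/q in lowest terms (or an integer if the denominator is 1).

Let a_i = P(absorbed in s_1 | start in state i).
Boundary conditions: a_s_1 = 1, a_s_4 = 0.
For each transient state i, a_i = sum_j P(i->j) * a_j:
  a_s_2 = 1/8*a_s_1 + 5/8*a_s_2 + 3/16*a_s_3 + 1/16*a_s_4
  a_s_3 = 3/16*a_s_1 + 7/16*a_s_2 + 1/4*a_s_3 + 1/8*a_s_4

Substituting a_s_1 = 1 and a_s_4 = 0, rearrange to (I - Q) a = r where r[i] = P(i -> s_1):
  [3/8, -3/16] . (a_s_2, a_s_3) = 1/8
  [-7/16, 3/4] . (a_s_2, a_s_3) = 3/16

Solving yields:
  a_s_2 = 11/17
  a_s_3 = 32/51

Starting state is s_3, so the absorption probability is a_s_3 = 32/51.

Answer: 32/51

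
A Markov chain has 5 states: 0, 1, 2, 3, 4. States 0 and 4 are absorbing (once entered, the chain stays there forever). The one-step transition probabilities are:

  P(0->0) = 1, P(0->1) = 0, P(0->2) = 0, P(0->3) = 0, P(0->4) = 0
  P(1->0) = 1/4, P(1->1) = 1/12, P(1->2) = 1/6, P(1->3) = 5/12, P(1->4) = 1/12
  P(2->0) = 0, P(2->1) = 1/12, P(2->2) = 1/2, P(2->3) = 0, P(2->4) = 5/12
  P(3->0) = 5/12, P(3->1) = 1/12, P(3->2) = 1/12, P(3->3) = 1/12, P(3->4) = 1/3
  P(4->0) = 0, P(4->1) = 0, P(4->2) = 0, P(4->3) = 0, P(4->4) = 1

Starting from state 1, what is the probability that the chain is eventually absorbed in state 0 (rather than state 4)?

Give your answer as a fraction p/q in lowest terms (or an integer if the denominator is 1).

Answer: 116/223

Derivation:
Let a_i = P(absorbed in 0 | start in state i).
Boundary conditions: a_0 = 1, a_4 = 0.
For each transient state i, a_i = sum_j P(i->j) * a_j:
  a_1 = 1/4*a_0 + 1/12*a_1 + 1/6*a_2 + 5/12*a_3 + 1/12*a_4
  a_2 = 0*a_0 + 1/12*a_1 + 1/2*a_2 + 0*a_3 + 5/12*a_4
  a_3 = 5/12*a_0 + 1/12*a_1 + 1/12*a_2 + 1/12*a_3 + 1/3*a_4

Substituting a_0 = 1 and a_4 = 0, rearrange to (I - Q) a = r where r[i] = P(i -> 0):
  [11/12, -1/6, -5/12] . (a_1, a_2, a_3) = 1/4
  [-1/12, 1/2, 0] . (a_1, a_2, a_3) = 0
  [-1/12, -1/12, 11/12] . (a_1, a_2, a_3) = 5/12

Solving yields:
  a_1 = 116/223
  a_2 = 58/669
  a_3 = 341/669

Starting state is 1, so the absorption probability is a_1 = 116/223.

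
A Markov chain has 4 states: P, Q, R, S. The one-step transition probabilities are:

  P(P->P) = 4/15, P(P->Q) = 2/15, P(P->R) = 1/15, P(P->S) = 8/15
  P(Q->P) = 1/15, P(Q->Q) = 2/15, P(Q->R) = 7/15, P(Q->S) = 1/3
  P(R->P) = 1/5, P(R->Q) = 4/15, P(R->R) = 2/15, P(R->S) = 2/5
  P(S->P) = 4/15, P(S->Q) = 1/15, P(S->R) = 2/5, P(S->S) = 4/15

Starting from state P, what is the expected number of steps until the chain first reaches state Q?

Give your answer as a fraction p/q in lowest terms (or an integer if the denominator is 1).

Let h_i = expected steps to first reach Q from state i.
Boundary: h_Q = 0.
First-step equations for the other states:
  h_P = 1 + 4/15*h_P + 2/15*h_Q + 1/15*h_R + 8/15*h_S
  h_R = 1 + 1/5*h_P + 4/15*h_Q + 2/15*h_R + 2/5*h_S
  h_S = 1 + 4/15*h_P + 1/15*h_Q + 2/5*h_R + 4/15*h_S

Substituting h_Q = 0 and rearranging gives the linear system (I - Q) h = 1:
  [11/15, -1/15, -8/15] . (h_P, h_R, h_S) = 1
  [-1/5, 13/15, -2/5] . (h_P, h_R, h_S) = 1
  [-4/15, -2/5, 11/15] . (h_P, h_R, h_S) = 1

Solving yields:
  h_P = 207/28
  h_R = 177/28
  h_S = 15/2

Starting state is P, so the expected hitting time is h_P = 207/28.

Answer: 207/28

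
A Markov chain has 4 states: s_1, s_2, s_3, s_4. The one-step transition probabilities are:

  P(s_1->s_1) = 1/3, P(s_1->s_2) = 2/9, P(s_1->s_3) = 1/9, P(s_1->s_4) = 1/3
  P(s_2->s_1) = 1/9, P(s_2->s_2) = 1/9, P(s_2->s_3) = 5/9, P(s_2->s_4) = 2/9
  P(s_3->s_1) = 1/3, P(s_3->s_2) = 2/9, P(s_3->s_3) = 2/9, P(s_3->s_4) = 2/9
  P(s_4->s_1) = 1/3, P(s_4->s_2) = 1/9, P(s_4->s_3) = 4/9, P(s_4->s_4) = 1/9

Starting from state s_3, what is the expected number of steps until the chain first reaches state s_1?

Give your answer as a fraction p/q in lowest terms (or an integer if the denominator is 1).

Let h_i = expected steps to first reach s_1 from state i.
Boundary: h_s_1 = 0.
First-step equations for the other states:
  h_s_2 = 1 + 1/9*h_s_1 + 1/9*h_s_2 + 5/9*h_s_3 + 2/9*h_s_4
  h_s_3 = 1 + 1/3*h_s_1 + 2/9*h_s_2 + 2/9*h_s_3 + 2/9*h_s_4
  h_s_4 = 1 + 1/3*h_s_1 + 1/9*h_s_2 + 4/9*h_s_3 + 1/9*h_s_4

Substituting h_s_1 = 0 and rearranging gives the linear system (I - Q) h = 1:
  [8/9, -5/9, -2/9] . (h_s_2, h_s_3, h_s_4) = 1
  [-2/9, 7/9, -2/9] . (h_s_2, h_s_3, h_s_4) = 1
  [-1/9, -4/9, 8/9] . (h_s_2, h_s_3, h_s_4) = 1

Solving yields:
  h_s_2 = 45/11
  h_s_3 = 75/22
  h_s_4 = 147/44

Starting state is s_3, so the expected hitting time is h_s_3 = 75/22.

Answer: 75/22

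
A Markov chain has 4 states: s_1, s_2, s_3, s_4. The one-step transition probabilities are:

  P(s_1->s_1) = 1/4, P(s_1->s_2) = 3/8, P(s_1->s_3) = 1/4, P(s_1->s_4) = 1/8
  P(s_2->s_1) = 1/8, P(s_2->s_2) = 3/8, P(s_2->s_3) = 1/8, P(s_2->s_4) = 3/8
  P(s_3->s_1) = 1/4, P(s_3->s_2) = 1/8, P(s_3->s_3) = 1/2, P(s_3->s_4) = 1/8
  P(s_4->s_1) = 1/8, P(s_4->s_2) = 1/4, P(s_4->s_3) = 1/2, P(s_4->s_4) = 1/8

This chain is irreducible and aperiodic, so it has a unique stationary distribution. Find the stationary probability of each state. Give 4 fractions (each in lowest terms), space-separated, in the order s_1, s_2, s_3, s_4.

Answer: 75/388 51/194 137/388 37/194

Derivation:
The stationary distribution satisfies pi = pi * P, i.e.:
  pi_s_1 = 1/4*pi_s_1 + 1/8*pi_s_2 + 1/4*pi_s_3 + 1/8*pi_s_4
  pi_s_2 = 3/8*pi_s_1 + 3/8*pi_s_2 + 1/8*pi_s_3 + 1/4*pi_s_4
  pi_s_3 = 1/4*pi_s_1 + 1/8*pi_s_2 + 1/2*pi_s_3 + 1/2*pi_s_4
  pi_s_4 = 1/8*pi_s_1 + 3/8*pi_s_2 + 1/8*pi_s_3 + 1/8*pi_s_4
with normalization: pi_s_1 + pi_s_2 + pi_s_3 + pi_s_4 = 1.

Using the first 3 balance equations plus normalization, the linear system A*pi = b is:
  [-3/4, 1/8, 1/4, 1/8] . pi = 0
  [3/8, -5/8, 1/8, 1/4] . pi = 0
  [1/4, 1/8, -1/2, 1/2] . pi = 0
  [1, 1, 1, 1] . pi = 1

Solving yields:
  pi_s_1 = 75/388
  pi_s_2 = 51/194
  pi_s_3 = 137/388
  pi_s_4 = 37/194

Verification (pi * P):
  75/388*1/4 + 51/194*1/8 + 137/388*1/4 + 37/194*1/8 = 75/388 = pi_s_1  (ok)
  75/388*3/8 + 51/194*3/8 + 137/388*1/8 + 37/194*1/4 = 51/194 = pi_s_2  (ok)
  75/388*1/4 + 51/194*1/8 + 137/388*1/2 + 37/194*1/2 = 137/388 = pi_s_3  (ok)
  75/388*1/8 + 51/194*3/8 + 137/388*1/8 + 37/194*1/8 = 37/194 = pi_s_4  (ok)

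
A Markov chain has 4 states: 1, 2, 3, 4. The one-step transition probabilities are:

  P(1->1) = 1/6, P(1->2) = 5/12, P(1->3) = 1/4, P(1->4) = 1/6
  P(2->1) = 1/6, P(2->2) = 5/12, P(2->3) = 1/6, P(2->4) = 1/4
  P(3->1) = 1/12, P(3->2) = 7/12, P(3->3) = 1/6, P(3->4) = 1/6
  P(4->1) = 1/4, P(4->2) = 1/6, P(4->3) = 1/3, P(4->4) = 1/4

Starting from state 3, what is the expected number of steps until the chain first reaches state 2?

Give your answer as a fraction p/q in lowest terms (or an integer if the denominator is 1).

Answer: 1452/707

Derivation:
Let h_i = expected steps to first reach 2 from state i.
Boundary: h_2 = 0.
First-step equations for the other states:
  h_1 = 1 + 1/6*h_1 + 5/12*h_2 + 1/4*h_3 + 1/6*h_4
  h_3 = 1 + 1/12*h_1 + 7/12*h_2 + 1/6*h_3 + 1/6*h_4
  h_4 = 1 + 1/4*h_1 + 1/6*h_2 + 1/3*h_3 + 1/4*h_4

Substituting h_2 = 0 and rearranging gives the linear system (I - Q) h = 1:
  [5/6, -1/4, -1/6] . (h_1, h_3, h_4) = 1
  [-1/12, 5/6, -1/6] . (h_1, h_3, h_4) = 1
  [-1/4, -1/3, 3/4] . (h_1, h_3, h_4) = 1

Solving yields:
  h_1 = 1716/707
  h_3 = 1452/707
  h_4 = 2160/707

Starting state is 3, so the expected hitting time is h_3 = 1452/707.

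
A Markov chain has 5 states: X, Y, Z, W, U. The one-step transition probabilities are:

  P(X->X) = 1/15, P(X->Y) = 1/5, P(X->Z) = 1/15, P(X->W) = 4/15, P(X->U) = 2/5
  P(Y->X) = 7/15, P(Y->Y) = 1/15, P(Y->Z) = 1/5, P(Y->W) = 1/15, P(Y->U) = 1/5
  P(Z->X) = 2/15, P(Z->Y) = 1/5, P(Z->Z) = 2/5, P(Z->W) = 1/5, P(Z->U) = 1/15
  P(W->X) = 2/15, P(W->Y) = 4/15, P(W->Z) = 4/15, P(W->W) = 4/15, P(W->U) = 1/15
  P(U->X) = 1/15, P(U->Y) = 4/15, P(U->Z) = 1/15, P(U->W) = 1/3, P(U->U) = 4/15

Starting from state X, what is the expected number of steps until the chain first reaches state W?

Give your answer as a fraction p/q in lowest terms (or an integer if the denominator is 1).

Let h_i = expected steps to first reach W from state i.
Boundary: h_W = 0.
First-step equations for the other states:
  h_X = 1 + 1/15*h_X + 1/5*h_Y + 1/15*h_Z + 4/15*h_W + 2/5*h_U
  h_Y = 1 + 7/15*h_X + 1/15*h_Y + 1/5*h_Z + 1/15*h_W + 1/5*h_U
  h_Z = 1 + 2/15*h_X + 1/5*h_Y + 2/5*h_Z + 1/5*h_W + 1/15*h_U
  h_U = 1 + 1/15*h_X + 4/15*h_Y + 1/15*h_Z + 1/3*h_W + 4/15*h_U

Substituting h_W = 0 and rearranging gives the linear system (I - Q) h = 1:
  [14/15, -1/5, -1/15, -2/5] . (h_X, h_Y, h_Z, h_U) = 1
  [-7/15, 14/15, -1/5, -1/5] . (h_X, h_Y, h_Z, h_U) = 1
  [-2/15, -1/5, 3/5, -1/15] . (h_X, h_Y, h_Z, h_U) = 1
  [-1/15, -4/15, -1/15, 11/15] . (h_X, h_Y, h_Z, h_U) = 1

Solving yields:
  h_X = 7325/1739
  h_Y = 8785/1739
  h_Z = 8230/1739
  h_U = 6980/1739

Starting state is X, so the expected hitting time is h_X = 7325/1739.

Answer: 7325/1739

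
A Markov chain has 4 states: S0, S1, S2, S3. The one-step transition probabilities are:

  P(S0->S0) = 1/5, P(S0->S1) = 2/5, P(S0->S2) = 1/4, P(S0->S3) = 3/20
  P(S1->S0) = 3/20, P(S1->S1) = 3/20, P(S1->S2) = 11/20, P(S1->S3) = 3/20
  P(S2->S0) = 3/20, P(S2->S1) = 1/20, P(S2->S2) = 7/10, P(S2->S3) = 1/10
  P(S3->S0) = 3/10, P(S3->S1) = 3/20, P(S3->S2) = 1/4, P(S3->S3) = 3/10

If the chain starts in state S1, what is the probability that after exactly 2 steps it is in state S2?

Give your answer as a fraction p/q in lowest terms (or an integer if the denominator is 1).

Answer: 217/400

Derivation:
Computing P^2 by repeated multiplication:
P^1 =
  S0: [1/5, 2/5, 1/4, 3/20]
  S1: [3/20, 3/20, 11/20, 3/20]
  S2: [3/20, 1/20, 7/10, 1/10]
  S3: [3/10, 3/20, 1/4, 3/10]
P^2 =
  S0: [73/400, 7/40, 193/400, 4/25]
  S1: [9/50, 53/400, 217/400, 29/200]
  S2: [69/400, 47/400, 29/50, 13/100]
  S3: [21/100, 1/5, 163/400, 73/400]

(P^2)[S1 -> S2] = 217/400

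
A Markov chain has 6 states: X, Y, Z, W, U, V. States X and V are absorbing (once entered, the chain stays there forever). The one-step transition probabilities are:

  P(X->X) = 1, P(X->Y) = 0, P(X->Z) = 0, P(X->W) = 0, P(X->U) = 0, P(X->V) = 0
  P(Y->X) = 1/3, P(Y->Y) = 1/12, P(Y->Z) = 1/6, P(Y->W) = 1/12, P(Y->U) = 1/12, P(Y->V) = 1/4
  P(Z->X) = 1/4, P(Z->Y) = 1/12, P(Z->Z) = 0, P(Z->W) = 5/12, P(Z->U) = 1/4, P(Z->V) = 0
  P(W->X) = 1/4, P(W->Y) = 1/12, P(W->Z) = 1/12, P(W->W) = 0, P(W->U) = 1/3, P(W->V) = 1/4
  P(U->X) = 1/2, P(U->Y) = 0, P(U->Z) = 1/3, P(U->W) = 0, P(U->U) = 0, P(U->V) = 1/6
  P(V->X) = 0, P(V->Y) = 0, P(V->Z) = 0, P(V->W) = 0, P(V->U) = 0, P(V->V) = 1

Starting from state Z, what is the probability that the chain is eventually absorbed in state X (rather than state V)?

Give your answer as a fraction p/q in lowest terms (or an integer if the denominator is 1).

Answer: 1419/1906

Derivation:
Let a_i = P(absorbed in X | start in state i).
Boundary conditions: a_X = 1, a_V = 0.
For each transient state i, a_i = sum_j P(i->j) * a_j:
  a_Y = 1/3*a_X + 1/12*a_Y + 1/6*a_Z + 1/12*a_W + 1/12*a_U + 1/4*a_V
  a_Z = 1/4*a_X + 1/12*a_Y + 0*a_Z + 5/12*a_W + 1/4*a_U + 0*a_V
  a_W = 1/4*a_X + 1/12*a_Y + 1/12*a_Z + 0*a_W + 1/3*a_U + 1/4*a_V
  a_U = 1/2*a_X + 0*a_Y + 1/3*a_Z + 0*a_W + 0*a_U + 1/6*a_V

Substituting a_X = 1 and a_V = 0, rearrange to (I - Q) a = r where r[i] = P(i -> X):
  [11/12, -1/6, -1/12, -1/12] . (a_Y, a_Z, a_W, a_U) = 1/3
  [-1/12, 1, -5/12, -1/4] . (a_Y, a_Z, a_W, a_U) = 1/4
  [-1/12, -1/12, 1, -1/3] . (a_Y, a_Z, a_W, a_U) = 1/4
  [0, -1/3, 0, 1] . (a_Y, a_Z, a_W, a_U) = 1/2

Solving yields:
  a_Y = 1187/1906
  a_Z = 1419/1906
  a_W = 1169/1906
  a_U = 713/953

Starting state is Z, so the absorption probability is a_Z = 1419/1906.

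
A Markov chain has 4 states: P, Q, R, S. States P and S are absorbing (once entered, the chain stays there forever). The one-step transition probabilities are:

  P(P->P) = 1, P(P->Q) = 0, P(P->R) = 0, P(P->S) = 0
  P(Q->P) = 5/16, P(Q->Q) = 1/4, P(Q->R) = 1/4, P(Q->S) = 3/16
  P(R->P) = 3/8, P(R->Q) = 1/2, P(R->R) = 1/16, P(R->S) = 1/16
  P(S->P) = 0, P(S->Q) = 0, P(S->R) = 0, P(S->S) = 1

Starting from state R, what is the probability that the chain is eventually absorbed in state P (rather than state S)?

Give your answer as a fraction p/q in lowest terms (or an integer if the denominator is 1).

Let a_i = P(absorbed in P | start in state i).
Boundary conditions: a_P = 1, a_S = 0.
For each transient state i, a_i = sum_j P(i->j) * a_j:
  a_Q = 5/16*a_P + 1/4*a_Q + 1/4*a_R + 3/16*a_S
  a_R = 3/8*a_P + 1/2*a_Q + 1/16*a_R + 1/16*a_S

Substituting a_P = 1 and a_S = 0, rearrange to (I - Q) a = r where r[i] = P(i -> P):
  [3/4, -1/4] . (a_Q, a_R) = 5/16
  [-1/2, 15/16] . (a_Q, a_R) = 3/8

Solving yields:
  a_Q = 99/148
  a_R = 28/37

Starting state is R, so the absorption probability is a_R = 28/37.

Answer: 28/37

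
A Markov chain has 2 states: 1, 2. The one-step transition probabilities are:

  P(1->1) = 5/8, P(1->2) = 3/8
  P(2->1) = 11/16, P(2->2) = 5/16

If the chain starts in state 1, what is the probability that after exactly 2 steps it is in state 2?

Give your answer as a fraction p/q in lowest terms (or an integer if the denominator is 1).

Answer: 45/128

Derivation:
Computing P^2 by repeated multiplication:
P^1 =
  1: [5/8, 3/8]
  2: [11/16, 5/16]
P^2 =
  1: [83/128, 45/128]
  2: [165/256, 91/256]

(P^2)[1 -> 2] = 45/128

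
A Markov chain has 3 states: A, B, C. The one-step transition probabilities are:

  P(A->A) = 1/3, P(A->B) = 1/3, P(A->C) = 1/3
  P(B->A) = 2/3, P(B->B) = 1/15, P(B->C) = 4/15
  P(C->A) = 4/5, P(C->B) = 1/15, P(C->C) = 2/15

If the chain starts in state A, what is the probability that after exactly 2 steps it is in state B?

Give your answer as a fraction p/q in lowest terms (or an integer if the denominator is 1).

Computing P^2 by repeated multiplication:
P^1 =
  A: [1/3, 1/3, 1/3]
  B: [2/3, 1/15, 4/15]
  C: [4/5, 1/15, 2/15]
P^2 =
  A: [3/5, 7/45, 11/45]
  B: [12/25, 11/45, 62/225]
  C: [94/225, 7/25, 68/225]

(P^2)[A -> B] = 7/45

Answer: 7/45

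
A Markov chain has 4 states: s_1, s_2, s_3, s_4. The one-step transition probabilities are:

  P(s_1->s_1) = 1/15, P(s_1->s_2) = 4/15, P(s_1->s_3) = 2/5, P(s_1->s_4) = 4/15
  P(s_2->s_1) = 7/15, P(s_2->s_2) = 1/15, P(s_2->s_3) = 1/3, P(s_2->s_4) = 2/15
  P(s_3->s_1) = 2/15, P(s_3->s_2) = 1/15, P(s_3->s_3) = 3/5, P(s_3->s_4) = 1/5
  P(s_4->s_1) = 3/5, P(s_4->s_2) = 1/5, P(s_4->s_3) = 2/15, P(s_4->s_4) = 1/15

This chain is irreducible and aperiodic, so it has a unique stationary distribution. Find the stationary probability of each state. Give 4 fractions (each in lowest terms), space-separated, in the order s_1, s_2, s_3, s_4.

Answer: 937/3763 10/71 1608/3763 688/3763

Derivation:
The stationary distribution satisfies pi = pi * P, i.e.:
  pi_s_1 = 1/15*pi_s_1 + 7/15*pi_s_2 + 2/15*pi_s_3 + 3/5*pi_s_4
  pi_s_2 = 4/15*pi_s_1 + 1/15*pi_s_2 + 1/15*pi_s_3 + 1/5*pi_s_4
  pi_s_3 = 2/5*pi_s_1 + 1/3*pi_s_2 + 3/5*pi_s_3 + 2/15*pi_s_4
  pi_s_4 = 4/15*pi_s_1 + 2/15*pi_s_2 + 1/5*pi_s_3 + 1/15*pi_s_4
with normalization: pi_s_1 + pi_s_2 + pi_s_3 + pi_s_4 = 1.

Using the first 3 balance equations plus normalization, the linear system A*pi = b is:
  [-14/15, 7/15, 2/15, 3/5] . pi = 0
  [4/15, -14/15, 1/15, 1/5] . pi = 0
  [2/5, 1/3, -2/5, 2/15] . pi = 0
  [1, 1, 1, 1] . pi = 1

Solving yields:
  pi_s_1 = 937/3763
  pi_s_2 = 10/71
  pi_s_3 = 1608/3763
  pi_s_4 = 688/3763

Verification (pi * P):
  937/3763*1/15 + 10/71*7/15 + 1608/3763*2/15 + 688/3763*3/5 = 937/3763 = pi_s_1  (ok)
  937/3763*4/15 + 10/71*1/15 + 1608/3763*1/15 + 688/3763*1/5 = 10/71 = pi_s_2  (ok)
  937/3763*2/5 + 10/71*1/3 + 1608/3763*3/5 + 688/3763*2/15 = 1608/3763 = pi_s_3  (ok)
  937/3763*4/15 + 10/71*2/15 + 1608/3763*1/5 + 688/3763*1/15 = 688/3763 = pi_s_4  (ok)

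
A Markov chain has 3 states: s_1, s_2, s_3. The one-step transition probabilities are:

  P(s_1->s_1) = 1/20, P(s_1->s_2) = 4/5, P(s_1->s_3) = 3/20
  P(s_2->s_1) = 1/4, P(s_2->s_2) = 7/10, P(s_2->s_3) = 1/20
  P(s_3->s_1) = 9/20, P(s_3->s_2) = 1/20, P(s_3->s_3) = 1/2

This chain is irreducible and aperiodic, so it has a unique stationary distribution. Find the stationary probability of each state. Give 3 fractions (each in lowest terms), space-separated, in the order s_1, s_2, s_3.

The stationary distribution satisfies pi = pi * P, i.e.:
  pi_s_1 = 1/20*pi_s_1 + 1/4*pi_s_2 + 9/20*pi_s_3
  pi_s_2 = 4/5*pi_s_1 + 7/10*pi_s_2 + 1/20*pi_s_3
  pi_s_3 = 3/20*pi_s_1 + 1/20*pi_s_2 + 1/2*pi_s_3
with normalization: pi_s_1 + pi_s_2 + pi_s_3 = 1.

Using the first 2 balance equations plus normalization, the linear system A*pi = b is:
  [-19/20, 1/4, 9/20] . pi = 0
  [4/5, -3/10, 1/20] . pi = 0
  [1, 1, 1] . pi = 1

Solving yields:
  pi_s_1 = 59/256
  pi_s_2 = 163/256
  pi_s_3 = 17/128

Verification (pi * P):
  59/256*1/20 + 163/256*1/4 + 17/128*9/20 = 59/256 = pi_s_1  (ok)
  59/256*4/5 + 163/256*7/10 + 17/128*1/20 = 163/256 = pi_s_2  (ok)
  59/256*3/20 + 163/256*1/20 + 17/128*1/2 = 17/128 = pi_s_3  (ok)

Answer: 59/256 163/256 17/128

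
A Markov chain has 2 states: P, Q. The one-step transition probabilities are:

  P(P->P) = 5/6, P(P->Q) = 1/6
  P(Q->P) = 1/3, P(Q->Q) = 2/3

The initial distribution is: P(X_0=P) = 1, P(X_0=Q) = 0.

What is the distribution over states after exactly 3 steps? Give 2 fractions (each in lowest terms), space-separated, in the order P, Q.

Propagating the distribution step by step (d_{t+1} = d_t * P):
d_0 = (P=1, Q=0)
  d_1[P] = 1*5/6 + 0*1/3 = 5/6
  d_1[Q] = 1*1/6 + 0*2/3 = 1/6
d_1 = (P=5/6, Q=1/6)
  d_2[P] = 5/6*5/6 + 1/6*1/3 = 3/4
  d_2[Q] = 5/6*1/6 + 1/6*2/3 = 1/4
d_2 = (P=3/4, Q=1/4)
  d_3[P] = 3/4*5/6 + 1/4*1/3 = 17/24
  d_3[Q] = 3/4*1/6 + 1/4*2/3 = 7/24
d_3 = (P=17/24, Q=7/24)

Answer: 17/24 7/24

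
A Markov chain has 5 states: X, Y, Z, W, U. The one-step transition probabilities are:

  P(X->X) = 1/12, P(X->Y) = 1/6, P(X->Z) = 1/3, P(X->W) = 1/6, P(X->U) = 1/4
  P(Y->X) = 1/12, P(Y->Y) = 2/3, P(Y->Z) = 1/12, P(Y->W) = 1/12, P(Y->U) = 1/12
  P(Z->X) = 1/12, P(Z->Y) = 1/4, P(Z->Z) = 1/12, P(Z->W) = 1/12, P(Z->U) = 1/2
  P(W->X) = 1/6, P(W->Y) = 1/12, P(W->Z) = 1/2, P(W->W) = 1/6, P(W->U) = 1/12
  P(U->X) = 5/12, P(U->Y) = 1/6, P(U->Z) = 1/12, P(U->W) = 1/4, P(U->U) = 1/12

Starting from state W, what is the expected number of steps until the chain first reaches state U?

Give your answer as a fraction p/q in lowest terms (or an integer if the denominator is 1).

Let h_i = expected steps to first reach U from state i.
Boundary: h_U = 0.
First-step equations for the other states:
  h_X = 1 + 1/12*h_X + 1/6*h_Y + 1/3*h_Z + 1/6*h_W + 1/4*h_U
  h_Y = 1 + 1/12*h_X + 2/3*h_Y + 1/12*h_Z + 1/12*h_W + 1/12*h_U
  h_Z = 1 + 1/12*h_X + 1/4*h_Y + 1/12*h_Z + 1/12*h_W + 1/2*h_U
  h_W = 1 + 1/6*h_X + 1/12*h_Y + 1/2*h_Z + 1/6*h_W + 1/12*h_U

Substituting h_U = 0 and rearranging gives the linear system (I - Q) h = 1:
  [11/12, -1/6, -1/3, -1/6] . (h_X, h_Y, h_Z, h_W) = 1
  [-1/12, 1/3, -1/12, -1/12] . (h_X, h_Y, h_Z, h_W) = 1
  [-1/12, -1/4, 11/12, -1/12] . (h_X, h_Y, h_Z, h_W) = 1
  [-1/6, -1/12, -1/2, 5/6] . (h_X, h_Y, h_Z, h_W) = 1

Solving yields:
  h_X = 3354/755
  h_Y = 4716/755
  h_Z = 2751/755
  h_W = 3699/755

Starting state is W, so the expected hitting time is h_W = 3699/755.

Answer: 3699/755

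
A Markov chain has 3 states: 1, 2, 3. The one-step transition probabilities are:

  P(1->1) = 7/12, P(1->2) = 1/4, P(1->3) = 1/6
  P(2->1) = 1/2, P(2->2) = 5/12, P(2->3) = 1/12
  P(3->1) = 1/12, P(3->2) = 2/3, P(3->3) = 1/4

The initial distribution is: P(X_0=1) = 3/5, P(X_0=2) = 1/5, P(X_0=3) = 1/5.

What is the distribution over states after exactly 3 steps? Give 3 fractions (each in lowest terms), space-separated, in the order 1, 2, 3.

Answer: 2059/4320 203/540 637/4320

Derivation:
Propagating the distribution step by step (d_{t+1} = d_t * P):
d_0 = (1=3/5, 2=1/5, 3=1/5)
  d_1[1] = 3/5*7/12 + 1/5*1/2 + 1/5*1/12 = 7/15
  d_1[2] = 3/5*1/4 + 1/5*5/12 + 1/5*2/3 = 11/30
  d_1[3] = 3/5*1/6 + 1/5*1/12 + 1/5*1/4 = 1/6
d_1 = (1=7/15, 2=11/30, 3=1/6)
  d_2[1] = 7/15*7/12 + 11/30*1/2 + 1/6*1/12 = 169/360
  d_2[2] = 7/15*1/4 + 11/30*5/12 + 1/6*2/3 = 137/360
  d_2[3] = 7/15*1/6 + 11/30*1/12 + 1/6*1/4 = 3/20
d_2 = (1=169/360, 2=137/360, 3=3/20)
  d_3[1] = 169/360*7/12 + 137/360*1/2 + 3/20*1/12 = 2059/4320
  d_3[2] = 169/360*1/4 + 137/360*5/12 + 3/20*2/3 = 203/540
  d_3[3] = 169/360*1/6 + 137/360*1/12 + 3/20*1/4 = 637/4320
d_3 = (1=2059/4320, 2=203/540, 3=637/4320)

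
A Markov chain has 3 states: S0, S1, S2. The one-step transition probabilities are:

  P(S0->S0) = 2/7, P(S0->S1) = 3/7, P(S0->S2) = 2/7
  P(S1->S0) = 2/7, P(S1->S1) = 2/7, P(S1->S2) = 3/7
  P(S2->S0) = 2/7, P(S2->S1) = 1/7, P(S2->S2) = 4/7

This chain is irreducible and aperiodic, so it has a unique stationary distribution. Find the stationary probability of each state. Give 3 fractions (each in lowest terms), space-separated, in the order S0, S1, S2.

The stationary distribution satisfies pi = pi * P, i.e.:
  pi_S0 = 2/7*pi_S0 + 2/7*pi_S1 + 2/7*pi_S2
  pi_S1 = 3/7*pi_S0 + 2/7*pi_S1 + 1/7*pi_S2
  pi_S2 = 2/7*pi_S0 + 3/7*pi_S1 + 4/7*pi_S2
with normalization: pi_S0 + pi_S1 + pi_S2 = 1.

Using the first 2 balance equations plus normalization, the linear system A*pi = b is:
  [-5/7, 2/7, 2/7] . pi = 0
  [3/7, -5/7, 1/7] . pi = 0
  [1, 1, 1] . pi = 1

Solving yields:
  pi_S0 = 2/7
  pi_S1 = 11/42
  pi_S2 = 19/42

Verification (pi * P):
  2/7*2/7 + 11/42*2/7 + 19/42*2/7 = 2/7 = pi_S0  (ok)
  2/7*3/7 + 11/42*2/7 + 19/42*1/7 = 11/42 = pi_S1  (ok)
  2/7*2/7 + 11/42*3/7 + 19/42*4/7 = 19/42 = pi_S2  (ok)

Answer: 2/7 11/42 19/42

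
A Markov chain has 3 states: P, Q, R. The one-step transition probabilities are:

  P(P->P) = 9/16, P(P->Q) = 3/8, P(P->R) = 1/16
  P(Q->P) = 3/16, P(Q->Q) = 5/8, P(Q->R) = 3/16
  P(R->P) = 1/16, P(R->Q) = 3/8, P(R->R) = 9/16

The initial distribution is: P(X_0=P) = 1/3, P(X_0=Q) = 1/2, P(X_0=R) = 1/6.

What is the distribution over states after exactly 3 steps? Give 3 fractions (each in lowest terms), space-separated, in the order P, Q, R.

Propagating the distribution step by step (d_{t+1} = d_t * P):
d_0 = (P=1/3, Q=1/2, R=1/6)
  d_1[P] = 1/3*9/16 + 1/2*3/16 + 1/6*1/16 = 7/24
  d_1[Q] = 1/3*3/8 + 1/2*5/8 + 1/6*3/8 = 1/2
  d_1[R] = 1/3*1/16 + 1/2*3/16 + 1/6*9/16 = 5/24
d_1 = (P=7/24, Q=1/2, R=5/24)
  d_2[P] = 7/24*9/16 + 1/2*3/16 + 5/24*1/16 = 13/48
  d_2[Q] = 7/24*3/8 + 1/2*5/8 + 5/24*3/8 = 1/2
  d_2[R] = 7/24*1/16 + 1/2*3/16 + 5/24*9/16 = 11/48
d_2 = (P=13/48, Q=1/2, R=11/48)
  d_3[P] = 13/48*9/16 + 1/2*3/16 + 11/48*1/16 = 25/96
  d_3[Q] = 13/48*3/8 + 1/2*5/8 + 11/48*3/8 = 1/2
  d_3[R] = 13/48*1/16 + 1/2*3/16 + 11/48*9/16 = 23/96
d_3 = (P=25/96, Q=1/2, R=23/96)

Answer: 25/96 1/2 23/96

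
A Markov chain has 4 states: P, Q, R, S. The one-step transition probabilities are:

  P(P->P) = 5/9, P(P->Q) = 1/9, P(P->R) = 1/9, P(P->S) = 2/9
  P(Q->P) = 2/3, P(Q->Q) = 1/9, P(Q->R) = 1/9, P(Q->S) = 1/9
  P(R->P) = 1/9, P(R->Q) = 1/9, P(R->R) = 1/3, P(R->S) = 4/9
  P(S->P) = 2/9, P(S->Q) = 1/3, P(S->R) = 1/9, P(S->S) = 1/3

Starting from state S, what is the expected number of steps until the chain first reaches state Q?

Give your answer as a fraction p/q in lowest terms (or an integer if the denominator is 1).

Let h_i = expected steps to first reach Q from state i.
Boundary: h_Q = 0.
First-step equations for the other states:
  h_P = 1 + 5/9*h_P + 1/9*h_Q + 1/9*h_R + 2/9*h_S
  h_R = 1 + 1/9*h_P + 1/9*h_Q + 1/3*h_R + 4/9*h_S
  h_S = 1 + 2/9*h_P + 1/3*h_Q + 1/9*h_R + 1/3*h_S

Substituting h_Q = 0 and rearranging gives the linear system (I - Q) h = 1:
  [4/9, -1/9, -2/9] . (h_P, h_R, h_S) = 1
  [-1/9, 2/3, -4/9] . (h_P, h_R, h_S) = 1
  [-2/9, -1/9, 2/3] . (h_P, h_R, h_S) = 1

Solving yields:
  h_P = 63/11
  h_R = 117/22
  h_S = 189/44

Starting state is S, so the expected hitting time is h_S = 189/44.

Answer: 189/44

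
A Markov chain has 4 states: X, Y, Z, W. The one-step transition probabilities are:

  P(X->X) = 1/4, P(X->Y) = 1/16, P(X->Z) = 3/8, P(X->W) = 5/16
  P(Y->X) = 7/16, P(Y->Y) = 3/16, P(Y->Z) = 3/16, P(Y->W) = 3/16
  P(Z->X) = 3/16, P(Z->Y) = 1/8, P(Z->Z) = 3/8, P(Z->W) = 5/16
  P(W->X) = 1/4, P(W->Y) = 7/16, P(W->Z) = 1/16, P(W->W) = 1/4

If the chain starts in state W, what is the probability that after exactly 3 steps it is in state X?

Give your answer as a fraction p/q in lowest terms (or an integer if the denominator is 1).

Answer: 567/2048

Derivation:
Computing P^3 by repeated multiplication:
P^1 =
  X: [1/4, 1/16, 3/8, 5/16]
  Y: [7/16, 3/16, 3/16, 3/16]
  Z: [3/16, 1/8, 3/8, 5/16]
  W: [1/4, 7/16, 1/16, 1/4]
P^2 =
  X: [61/256, 27/128, 17/64, 73/256]
  Y: [35/128, 43/256, 9/32, 71/256]
  Z: [1/4, 7/32, 65/256, 71/256]
  W: [21/64, 55/256, 55/256, 31/128]
P^3 =
  X: [559/2048, 435/2048, 1009/4096, 1099/4096]
  Y: [1081/4096, 105/512, 263/1024, 1123/4096]
  Z: [1127/4096, 859/4096, 1013/4096, 1097/4096]
  W: [567/2048, 793/4096, 1061/4096, 277/1024]

(P^3)[W -> X] = 567/2048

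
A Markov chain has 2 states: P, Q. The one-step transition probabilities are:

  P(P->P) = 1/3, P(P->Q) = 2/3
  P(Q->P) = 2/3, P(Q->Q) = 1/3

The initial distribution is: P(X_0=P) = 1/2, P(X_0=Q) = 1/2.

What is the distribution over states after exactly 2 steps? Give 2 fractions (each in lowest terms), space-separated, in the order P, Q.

Propagating the distribution step by step (d_{t+1} = d_t * P):
d_0 = (P=1/2, Q=1/2)
  d_1[P] = 1/2*1/3 + 1/2*2/3 = 1/2
  d_1[Q] = 1/2*2/3 + 1/2*1/3 = 1/2
d_1 = (P=1/2, Q=1/2)
  d_2[P] = 1/2*1/3 + 1/2*2/3 = 1/2
  d_2[Q] = 1/2*2/3 + 1/2*1/3 = 1/2
d_2 = (P=1/2, Q=1/2)

Answer: 1/2 1/2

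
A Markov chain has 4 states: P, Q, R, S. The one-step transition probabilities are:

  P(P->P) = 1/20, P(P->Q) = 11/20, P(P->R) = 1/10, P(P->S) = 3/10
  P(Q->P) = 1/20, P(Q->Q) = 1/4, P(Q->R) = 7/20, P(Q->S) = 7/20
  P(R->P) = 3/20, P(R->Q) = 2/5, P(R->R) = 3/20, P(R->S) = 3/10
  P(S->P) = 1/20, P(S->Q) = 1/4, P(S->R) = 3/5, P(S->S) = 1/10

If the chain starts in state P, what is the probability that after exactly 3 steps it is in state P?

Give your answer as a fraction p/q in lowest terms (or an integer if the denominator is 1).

Computing P^3 by repeated multiplication:
P^1 =
  P: [1/20, 11/20, 1/10, 3/10]
  Q: [1/20, 1/4, 7/20, 7/20]
  R: [3/20, 2/5, 3/20, 3/10]
  S: [1/20, 1/4, 3/5, 1/10]
P^2 =
  P: [3/50, 7/25, 157/400, 107/400]
  Q: [17/200, 127/400, 71/200, 97/400]
  R: [13/200, 127/400, 143/400, 13/50]
  S: [11/100, 71/200, 97/400, 117/400]
P^3 =
  P: [357/4000, 523/1600, 2587/8000, 521/2000]
  Q: [171/2000, 263/800, 2547/8000, 2139/8000]
  R: [343/4000, 517/1600, 1309/4000, 2111/8000]
  S: [297/4000, 511/1600, 2777/8000, 1037/4000]

(P^3)[P -> P] = 357/4000

Answer: 357/4000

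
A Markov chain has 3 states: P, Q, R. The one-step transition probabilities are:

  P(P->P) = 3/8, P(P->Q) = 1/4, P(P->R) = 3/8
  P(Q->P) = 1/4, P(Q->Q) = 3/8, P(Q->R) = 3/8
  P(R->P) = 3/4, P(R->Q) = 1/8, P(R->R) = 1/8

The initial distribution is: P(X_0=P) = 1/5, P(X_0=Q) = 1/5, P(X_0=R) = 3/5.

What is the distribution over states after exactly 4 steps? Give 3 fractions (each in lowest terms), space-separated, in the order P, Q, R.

Answer: 9331/20480 4981/20480 771/2560

Derivation:
Propagating the distribution step by step (d_{t+1} = d_t * P):
d_0 = (P=1/5, Q=1/5, R=3/5)
  d_1[P] = 1/5*3/8 + 1/5*1/4 + 3/5*3/4 = 23/40
  d_1[Q] = 1/5*1/4 + 1/5*3/8 + 3/5*1/8 = 1/5
  d_1[R] = 1/5*3/8 + 1/5*3/8 + 3/5*1/8 = 9/40
d_1 = (P=23/40, Q=1/5, R=9/40)
  d_2[P] = 23/40*3/8 + 1/5*1/4 + 9/40*3/4 = 139/320
  d_2[Q] = 23/40*1/4 + 1/5*3/8 + 9/40*1/8 = 79/320
  d_2[R] = 23/40*3/8 + 1/5*3/8 + 9/40*1/8 = 51/160
d_2 = (P=139/320, Q=79/320, R=51/160)
  d_3[P] = 139/320*3/8 + 79/320*1/4 + 51/160*3/4 = 1187/2560
  d_3[Q] = 139/320*1/4 + 79/320*3/8 + 51/160*1/8 = 617/2560
  d_3[R] = 139/320*3/8 + 79/320*3/8 + 51/160*1/8 = 189/640
d_3 = (P=1187/2560, Q=617/2560, R=189/640)
  d_4[P] = 1187/2560*3/8 + 617/2560*1/4 + 189/640*3/4 = 9331/20480
  d_4[Q] = 1187/2560*1/4 + 617/2560*3/8 + 189/640*1/8 = 4981/20480
  d_4[R] = 1187/2560*3/8 + 617/2560*3/8 + 189/640*1/8 = 771/2560
d_4 = (P=9331/20480, Q=4981/20480, R=771/2560)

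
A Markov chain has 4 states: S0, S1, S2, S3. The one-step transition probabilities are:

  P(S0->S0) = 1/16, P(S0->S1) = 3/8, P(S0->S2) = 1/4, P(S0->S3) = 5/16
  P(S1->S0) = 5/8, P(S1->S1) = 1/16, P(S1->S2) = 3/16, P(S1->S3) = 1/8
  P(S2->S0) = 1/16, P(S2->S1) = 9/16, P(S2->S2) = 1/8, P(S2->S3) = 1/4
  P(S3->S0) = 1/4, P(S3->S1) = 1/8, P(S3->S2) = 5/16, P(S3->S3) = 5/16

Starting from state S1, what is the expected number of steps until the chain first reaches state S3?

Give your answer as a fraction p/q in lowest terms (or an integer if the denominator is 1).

Let h_i = expected steps to first reach S3 from state i.
Boundary: h_S3 = 0.
First-step equations for the other states:
  h_S0 = 1 + 1/16*h_S0 + 3/8*h_S1 + 1/4*h_S2 + 5/16*h_S3
  h_S1 = 1 + 5/8*h_S0 + 1/16*h_S1 + 3/16*h_S2 + 1/8*h_S3
  h_S2 = 1 + 1/16*h_S0 + 9/16*h_S1 + 1/8*h_S2 + 1/4*h_S3

Substituting h_S3 = 0 and rearranging gives the linear system (I - Q) h = 1:
  [15/16, -3/8, -1/4] . (h_S0, h_S1, h_S2) = 1
  [-5/8, 15/16, -3/16] . (h_S0, h_S1, h_S2) = 1
  [-1/16, -9/16, 7/8] . (h_S0, h_S1, h_S2) = 1

Solving yields:
  h_S0 = 2032/489
  h_S1 = 6944/1467
  h_S2 = 2192/489

Starting state is S1, so the expected hitting time is h_S1 = 6944/1467.

Answer: 6944/1467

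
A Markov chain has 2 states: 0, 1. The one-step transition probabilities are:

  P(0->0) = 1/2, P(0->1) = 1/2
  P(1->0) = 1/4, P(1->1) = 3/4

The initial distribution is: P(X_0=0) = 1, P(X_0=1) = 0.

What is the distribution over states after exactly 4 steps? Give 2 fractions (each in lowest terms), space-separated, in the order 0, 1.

Propagating the distribution step by step (d_{t+1} = d_t * P):
d_0 = (0=1, 1=0)
  d_1[0] = 1*1/2 + 0*1/4 = 1/2
  d_1[1] = 1*1/2 + 0*3/4 = 1/2
d_1 = (0=1/2, 1=1/2)
  d_2[0] = 1/2*1/2 + 1/2*1/4 = 3/8
  d_2[1] = 1/2*1/2 + 1/2*3/4 = 5/8
d_2 = (0=3/8, 1=5/8)
  d_3[0] = 3/8*1/2 + 5/8*1/4 = 11/32
  d_3[1] = 3/8*1/2 + 5/8*3/4 = 21/32
d_3 = (0=11/32, 1=21/32)
  d_4[0] = 11/32*1/2 + 21/32*1/4 = 43/128
  d_4[1] = 11/32*1/2 + 21/32*3/4 = 85/128
d_4 = (0=43/128, 1=85/128)

Answer: 43/128 85/128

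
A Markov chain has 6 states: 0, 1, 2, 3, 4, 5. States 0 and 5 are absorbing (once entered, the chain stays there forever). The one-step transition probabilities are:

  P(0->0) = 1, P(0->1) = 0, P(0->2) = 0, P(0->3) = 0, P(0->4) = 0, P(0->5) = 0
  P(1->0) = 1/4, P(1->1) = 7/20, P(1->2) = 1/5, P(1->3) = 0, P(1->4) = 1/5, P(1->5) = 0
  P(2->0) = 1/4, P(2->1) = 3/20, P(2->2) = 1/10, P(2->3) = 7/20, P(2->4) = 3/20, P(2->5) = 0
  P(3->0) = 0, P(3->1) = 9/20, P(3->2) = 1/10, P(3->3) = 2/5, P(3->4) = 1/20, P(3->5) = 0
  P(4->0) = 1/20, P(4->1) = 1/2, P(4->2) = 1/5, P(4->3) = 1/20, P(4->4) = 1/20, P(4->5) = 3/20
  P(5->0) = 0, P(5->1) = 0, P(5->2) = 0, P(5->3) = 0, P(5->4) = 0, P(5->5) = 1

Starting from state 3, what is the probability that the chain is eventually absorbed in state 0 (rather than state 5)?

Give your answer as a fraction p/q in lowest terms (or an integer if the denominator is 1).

Let a_i = P(absorbed in 0 | start in state i).
Boundary conditions: a_0 = 1, a_5 = 0.
For each transient state i, a_i = sum_j P(i->j) * a_j:
  a_1 = 1/4*a_0 + 7/20*a_1 + 1/5*a_2 + 0*a_3 + 1/5*a_4 + 0*a_5
  a_2 = 1/4*a_0 + 3/20*a_1 + 1/10*a_2 + 7/20*a_3 + 3/20*a_4 + 0*a_5
  a_3 = 0*a_0 + 9/20*a_1 + 1/10*a_2 + 2/5*a_3 + 1/20*a_4 + 0*a_5
  a_4 = 1/20*a_0 + 1/2*a_1 + 1/5*a_2 + 1/20*a_3 + 1/20*a_4 + 3/20*a_5

Substituting a_0 = 1 and a_5 = 0, rearrange to (I - Q) a = r where r[i] = P(i -> 0):
  [13/20, -1/5, 0, -1/5] . (a_1, a_2, a_3, a_4) = 1/4
  [-3/20, 9/10, -7/20, -3/20] . (a_1, a_2, a_3, a_4) = 1/4
  [-9/20, -1/10, 3/5, -1/20] . (a_1, a_2, a_3, a_4) = 0
  [-1/2, -1/5, -1/20, 19/20] . (a_1, a_2, a_3, a_4) = 1/20

Solving yields:
  a_1 = 2473/2767
  a_2 = 4961/5534
  a_3 = 2443/2767
  a_4 = 2098/2767

Starting state is 3, so the absorption probability is a_3 = 2443/2767.

Answer: 2443/2767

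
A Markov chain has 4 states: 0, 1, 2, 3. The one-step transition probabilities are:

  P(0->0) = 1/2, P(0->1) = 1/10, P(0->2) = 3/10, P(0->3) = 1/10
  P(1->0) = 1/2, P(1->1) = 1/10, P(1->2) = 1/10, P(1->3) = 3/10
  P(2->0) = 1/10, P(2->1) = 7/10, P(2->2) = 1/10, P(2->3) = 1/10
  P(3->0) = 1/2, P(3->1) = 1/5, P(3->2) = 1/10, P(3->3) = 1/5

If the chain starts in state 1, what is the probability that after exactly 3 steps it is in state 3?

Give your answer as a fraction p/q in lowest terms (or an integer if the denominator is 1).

Answer: 153/1000

Derivation:
Computing P^3 by repeated multiplication:
P^1 =
  0: [1/2, 1/10, 3/10, 1/10]
  1: [1/2, 1/10, 1/10, 3/10]
  2: [1/10, 7/10, 1/10, 1/10]
  3: [1/2, 1/5, 1/10, 1/5]
P^2 =
  0: [19/50, 29/100, 1/5, 13/100]
  1: [23/50, 19/100, 1/5, 3/20]
  2: [23/50, 17/100, 3/25, 1/4]
  3: [23/50, 9/50, 1/5, 4/25]
P^3 =
  0: [21/50, 233/1000, 22/125, 171/1000]
  1: [21/50, 47/200, 24/125, 153/1000]
  2: [113/250, 197/1000, 24/125, 159/1000]
  3: [21/50, 59/250, 24/125, 19/125]

(P^3)[1 -> 3] = 153/1000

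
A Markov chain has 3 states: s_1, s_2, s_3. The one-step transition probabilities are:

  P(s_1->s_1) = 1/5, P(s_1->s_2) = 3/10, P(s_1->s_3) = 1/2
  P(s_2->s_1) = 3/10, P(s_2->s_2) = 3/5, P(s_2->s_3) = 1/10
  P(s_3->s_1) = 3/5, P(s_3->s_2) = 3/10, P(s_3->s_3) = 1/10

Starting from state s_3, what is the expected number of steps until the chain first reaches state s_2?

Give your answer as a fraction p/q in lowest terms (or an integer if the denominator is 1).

Let h_i = expected steps to first reach s_2 from state i.
Boundary: h_s_2 = 0.
First-step equations for the other states:
  h_s_1 = 1 + 1/5*h_s_1 + 3/10*h_s_2 + 1/2*h_s_3
  h_s_3 = 1 + 3/5*h_s_1 + 3/10*h_s_2 + 1/10*h_s_3

Substituting h_s_2 = 0 and rearranging gives the linear system (I - Q) h = 1:
  [4/5, -1/2] . (h_s_1, h_s_3) = 1
  [-3/5, 9/10] . (h_s_1, h_s_3) = 1

Solving yields:
  h_s_1 = 10/3
  h_s_3 = 10/3

Starting state is s_3, so the expected hitting time is h_s_3 = 10/3.

Answer: 10/3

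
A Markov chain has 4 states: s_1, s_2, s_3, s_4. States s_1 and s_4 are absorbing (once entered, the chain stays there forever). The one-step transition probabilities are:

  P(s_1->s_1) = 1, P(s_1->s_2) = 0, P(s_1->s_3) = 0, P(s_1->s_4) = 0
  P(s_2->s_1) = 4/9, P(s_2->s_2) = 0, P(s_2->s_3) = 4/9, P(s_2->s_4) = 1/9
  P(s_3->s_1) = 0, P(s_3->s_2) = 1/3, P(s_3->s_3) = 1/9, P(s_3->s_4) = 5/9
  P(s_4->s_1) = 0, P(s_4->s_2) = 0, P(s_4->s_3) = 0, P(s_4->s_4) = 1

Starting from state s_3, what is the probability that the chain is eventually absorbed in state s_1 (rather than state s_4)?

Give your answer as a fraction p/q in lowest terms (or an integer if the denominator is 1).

Answer: 1/5

Derivation:
Let a_i = P(absorbed in s_1 | start in state i).
Boundary conditions: a_s_1 = 1, a_s_4 = 0.
For each transient state i, a_i = sum_j P(i->j) * a_j:
  a_s_2 = 4/9*a_s_1 + 0*a_s_2 + 4/9*a_s_3 + 1/9*a_s_4
  a_s_3 = 0*a_s_1 + 1/3*a_s_2 + 1/9*a_s_3 + 5/9*a_s_4

Substituting a_s_1 = 1 and a_s_4 = 0, rearrange to (I - Q) a = r where r[i] = P(i -> s_1):
  [1, -4/9] . (a_s_2, a_s_3) = 4/9
  [-1/3, 8/9] . (a_s_2, a_s_3) = 0

Solving yields:
  a_s_2 = 8/15
  a_s_3 = 1/5

Starting state is s_3, so the absorption probability is a_s_3 = 1/5.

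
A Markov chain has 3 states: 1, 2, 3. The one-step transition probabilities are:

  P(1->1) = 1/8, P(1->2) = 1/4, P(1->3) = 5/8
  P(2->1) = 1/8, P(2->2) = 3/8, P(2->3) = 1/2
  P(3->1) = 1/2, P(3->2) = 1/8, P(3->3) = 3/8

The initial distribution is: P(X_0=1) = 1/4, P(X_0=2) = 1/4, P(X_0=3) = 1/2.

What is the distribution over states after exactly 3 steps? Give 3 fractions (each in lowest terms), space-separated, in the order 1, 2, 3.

Answer: 625/2048 445/2048 489/1024

Derivation:
Propagating the distribution step by step (d_{t+1} = d_t * P):
d_0 = (1=1/4, 2=1/4, 3=1/2)
  d_1[1] = 1/4*1/8 + 1/4*1/8 + 1/2*1/2 = 5/16
  d_1[2] = 1/4*1/4 + 1/4*3/8 + 1/2*1/8 = 7/32
  d_1[3] = 1/4*5/8 + 1/4*1/2 + 1/2*3/8 = 15/32
d_1 = (1=5/16, 2=7/32, 3=15/32)
  d_2[1] = 5/16*1/8 + 7/32*1/8 + 15/32*1/2 = 77/256
  d_2[2] = 5/16*1/4 + 7/32*3/8 + 15/32*1/8 = 7/32
  d_2[3] = 5/16*5/8 + 7/32*1/2 + 15/32*3/8 = 123/256
d_2 = (1=77/256, 2=7/32, 3=123/256)
  d_3[1] = 77/256*1/8 + 7/32*1/8 + 123/256*1/2 = 625/2048
  d_3[2] = 77/256*1/4 + 7/32*3/8 + 123/256*1/8 = 445/2048
  d_3[3] = 77/256*5/8 + 7/32*1/2 + 123/256*3/8 = 489/1024
d_3 = (1=625/2048, 2=445/2048, 3=489/1024)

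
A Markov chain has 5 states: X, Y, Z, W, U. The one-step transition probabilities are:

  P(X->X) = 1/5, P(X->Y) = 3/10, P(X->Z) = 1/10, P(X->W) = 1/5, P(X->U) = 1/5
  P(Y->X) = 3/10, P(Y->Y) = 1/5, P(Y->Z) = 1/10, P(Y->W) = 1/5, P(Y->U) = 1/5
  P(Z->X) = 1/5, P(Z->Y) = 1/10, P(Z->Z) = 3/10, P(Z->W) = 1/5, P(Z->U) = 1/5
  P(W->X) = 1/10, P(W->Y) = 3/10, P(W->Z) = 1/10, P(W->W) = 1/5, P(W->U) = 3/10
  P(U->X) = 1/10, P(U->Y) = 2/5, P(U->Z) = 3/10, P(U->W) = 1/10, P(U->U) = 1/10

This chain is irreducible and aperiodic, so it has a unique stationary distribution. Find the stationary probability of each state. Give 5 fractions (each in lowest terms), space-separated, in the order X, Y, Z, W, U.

Answer: 167/888 115/444 155/888 20/111 22/111

Derivation:
The stationary distribution satisfies pi = pi * P, i.e.:
  pi_X = 1/5*pi_X + 3/10*pi_Y + 1/5*pi_Z + 1/10*pi_W + 1/10*pi_U
  pi_Y = 3/10*pi_X + 1/5*pi_Y + 1/10*pi_Z + 3/10*pi_W + 2/5*pi_U
  pi_Z = 1/10*pi_X + 1/10*pi_Y + 3/10*pi_Z + 1/10*pi_W + 3/10*pi_U
  pi_W = 1/5*pi_X + 1/5*pi_Y + 1/5*pi_Z + 1/5*pi_W + 1/10*pi_U
  pi_U = 1/5*pi_X + 1/5*pi_Y + 1/5*pi_Z + 3/10*pi_W + 1/10*pi_U
with normalization: pi_X + pi_Y + pi_Z + pi_W + pi_U = 1.

Using the first 4 balance equations plus normalization, the linear system A*pi = b is:
  [-4/5, 3/10, 1/5, 1/10, 1/10] . pi = 0
  [3/10, -4/5, 1/10, 3/10, 2/5] . pi = 0
  [1/10, 1/10, -7/10, 1/10, 3/10] . pi = 0
  [1/5, 1/5, 1/5, -4/5, 1/10] . pi = 0
  [1, 1, 1, 1, 1] . pi = 1

Solving yields:
  pi_X = 167/888
  pi_Y = 115/444
  pi_Z = 155/888
  pi_W = 20/111
  pi_U = 22/111

Verification (pi * P):
  167/888*1/5 + 115/444*3/10 + 155/888*1/5 + 20/111*1/10 + 22/111*1/10 = 167/888 = pi_X  (ok)
  167/888*3/10 + 115/444*1/5 + 155/888*1/10 + 20/111*3/10 + 22/111*2/5 = 115/444 = pi_Y  (ok)
  167/888*1/10 + 115/444*1/10 + 155/888*3/10 + 20/111*1/10 + 22/111*3/10 = 155/888 = pi_Z  (ok)
  167/888*1/5 + 115/444*1/5 + 155/888*1/5 + 20/111*1/5 + 22/111*1/10 = 20/111 = pi_W  (ok)
  167/888*1/5 + 115/444*1/5 + 155/888*1/5 + 20/111*3/10 + 22/111*1/10 = 22/111 = pi_U  (ok)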